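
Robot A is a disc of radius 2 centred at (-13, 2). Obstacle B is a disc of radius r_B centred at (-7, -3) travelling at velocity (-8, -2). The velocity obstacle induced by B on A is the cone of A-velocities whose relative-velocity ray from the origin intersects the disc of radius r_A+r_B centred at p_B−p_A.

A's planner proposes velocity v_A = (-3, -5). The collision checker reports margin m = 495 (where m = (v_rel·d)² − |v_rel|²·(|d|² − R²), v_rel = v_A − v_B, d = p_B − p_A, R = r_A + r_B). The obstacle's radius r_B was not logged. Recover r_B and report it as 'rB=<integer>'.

m = 495
d = (6, -5);  v_rel = (5, -3),  |v_rel|² = 34
v_rel×d = (5)·(-5) − (-3)·(6) = -7
since m = R²·34 − (-7)²:  R² = (49 + 495) / 34 = 16
R = √16 = 4  ⇒  r_B = 4 − 2 = 2

rB=2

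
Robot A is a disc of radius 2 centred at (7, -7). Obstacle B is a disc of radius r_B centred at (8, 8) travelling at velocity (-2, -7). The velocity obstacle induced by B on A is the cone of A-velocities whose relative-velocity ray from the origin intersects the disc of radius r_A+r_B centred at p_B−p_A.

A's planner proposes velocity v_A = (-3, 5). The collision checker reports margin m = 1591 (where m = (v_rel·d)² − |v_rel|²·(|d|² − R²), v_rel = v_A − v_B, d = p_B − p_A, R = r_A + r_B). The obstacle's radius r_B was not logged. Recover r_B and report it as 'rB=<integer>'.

m = 1591
d = (1, 15);  v_rel = (-1, 12),  |v_rel|² = 145
v_rel×d = (-1)·(15) − (12)·(1) = -27
since m = R²·145 − (-27)²:  R² = (729 + 1591) / 145 = 16
R = √16 = 4  ⇒  r_B = 4 − 2 = 2

rB=2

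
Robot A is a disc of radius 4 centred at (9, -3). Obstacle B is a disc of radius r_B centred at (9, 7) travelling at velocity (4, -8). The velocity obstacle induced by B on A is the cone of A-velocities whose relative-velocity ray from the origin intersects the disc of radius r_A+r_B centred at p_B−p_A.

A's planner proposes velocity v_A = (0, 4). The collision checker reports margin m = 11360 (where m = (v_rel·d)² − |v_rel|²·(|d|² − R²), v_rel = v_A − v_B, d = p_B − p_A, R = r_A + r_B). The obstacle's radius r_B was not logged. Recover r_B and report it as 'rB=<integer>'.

m = 11360
d = (0, 10);  v_rel = (-4, 12),  |v_rel|² = 160
v_rel×d = (-4)·(10) − (12)·(0) = -40
since m = R²·160 − (-40)²:  R² = (1600 + 11360) / 160 = 81
R = √81 = 9  ⇒  r_B = 9 − 4 = 5

rB=5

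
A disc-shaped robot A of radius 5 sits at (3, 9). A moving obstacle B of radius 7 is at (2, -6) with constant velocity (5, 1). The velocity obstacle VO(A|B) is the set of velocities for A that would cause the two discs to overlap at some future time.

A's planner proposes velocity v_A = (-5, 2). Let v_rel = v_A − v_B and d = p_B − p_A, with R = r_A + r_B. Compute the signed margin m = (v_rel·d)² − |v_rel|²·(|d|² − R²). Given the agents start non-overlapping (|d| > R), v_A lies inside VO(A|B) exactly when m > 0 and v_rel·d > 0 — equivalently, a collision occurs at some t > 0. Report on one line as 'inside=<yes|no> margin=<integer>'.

d = (-1, -15),  |d|² = 226;  R = 5+7 = 12,  c = 226−12² = 82
v_rel = (-10, 1),  |v_rel|² = 101;  v_rel·d = (-10)·(-1) + (1)·(-15) = -5
101·t² + 10·t + 82 = 0  ⇒  m = (-5)² − 101·82 = -8257
m = -8257 < 0,  v_rel·d = -5 < 0  ⇒  outside

inside=no margin=-8257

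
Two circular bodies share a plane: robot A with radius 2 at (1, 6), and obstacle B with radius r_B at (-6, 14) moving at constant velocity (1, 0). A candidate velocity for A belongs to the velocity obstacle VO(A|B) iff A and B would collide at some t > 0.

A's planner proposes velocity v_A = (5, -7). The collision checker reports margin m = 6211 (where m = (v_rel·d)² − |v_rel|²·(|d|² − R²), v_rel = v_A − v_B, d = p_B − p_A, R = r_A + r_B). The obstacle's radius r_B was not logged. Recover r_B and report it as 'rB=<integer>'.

m = 6211
d = (-7, 8);  v_rel = (4, -7),  |v_rel|² = 65
v_rel×d = (4)·(8) − (-7)·(-7) = -17
since m = R²·65 − (-17)²:  R² = (289 + 6211) / 65 = 100
R = √100 = 10  ⇒  r_B = 10 − 2 = 8

rB=8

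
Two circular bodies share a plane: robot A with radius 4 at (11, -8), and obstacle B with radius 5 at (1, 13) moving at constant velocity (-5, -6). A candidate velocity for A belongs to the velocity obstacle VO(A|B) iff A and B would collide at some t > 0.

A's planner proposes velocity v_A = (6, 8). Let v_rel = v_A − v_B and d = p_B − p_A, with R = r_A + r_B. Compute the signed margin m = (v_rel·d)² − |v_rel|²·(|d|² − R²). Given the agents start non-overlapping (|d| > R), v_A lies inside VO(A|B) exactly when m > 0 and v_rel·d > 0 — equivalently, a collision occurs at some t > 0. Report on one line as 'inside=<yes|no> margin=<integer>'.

d = (-10, 21),  |d|² = 541;  R = 4+5 = 9,  c = 541−9² = 460
v_rel = (11, 14),  |v_rel|² = 317;  v_rel·d = (11)·(-10) + (14)·(21) = 184
317·t² − 368·t + 460 = 0  ⇒  m = 184² − 317·460 = -111964
m = -111964 < 0,  v_rel·d = 184 > 0  ⇒  outside

inside=no margin=-111964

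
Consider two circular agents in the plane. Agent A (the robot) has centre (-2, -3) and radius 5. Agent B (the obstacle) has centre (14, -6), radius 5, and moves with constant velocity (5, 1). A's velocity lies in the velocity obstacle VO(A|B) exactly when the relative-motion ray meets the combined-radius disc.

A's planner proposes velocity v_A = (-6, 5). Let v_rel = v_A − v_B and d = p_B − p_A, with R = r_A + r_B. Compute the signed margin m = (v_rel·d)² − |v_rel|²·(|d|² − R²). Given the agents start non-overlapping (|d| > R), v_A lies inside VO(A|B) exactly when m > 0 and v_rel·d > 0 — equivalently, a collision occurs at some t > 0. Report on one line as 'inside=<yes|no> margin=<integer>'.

d = (16, -3),  |d|² = 265;  R = 5+5 = 10,  c = 265−10² = 165
v_rel = (-11, 4),  |v_rel|² = 137;  v_rel·d = (-11)·(16) + (4)·(-3) = -188
137·t² + 376·t + 165 = 0  ⇒  m = (-188)² − 137·165 = 12739
m = 12739 > 0,  v_rel·d = -188 < 0  ⇒  outside

inside=no margin=12739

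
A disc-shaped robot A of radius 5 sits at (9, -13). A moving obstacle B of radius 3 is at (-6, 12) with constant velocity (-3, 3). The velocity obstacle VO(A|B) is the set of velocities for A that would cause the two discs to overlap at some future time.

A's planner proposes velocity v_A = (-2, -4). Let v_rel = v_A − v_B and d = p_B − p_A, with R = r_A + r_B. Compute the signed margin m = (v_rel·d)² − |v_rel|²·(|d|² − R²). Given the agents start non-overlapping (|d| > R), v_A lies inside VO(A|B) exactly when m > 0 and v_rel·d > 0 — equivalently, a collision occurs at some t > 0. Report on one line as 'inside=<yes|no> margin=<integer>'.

d = (-15, 25),  |d|² = 850;  R = 5+3 = 8,  c = 850−8² = 786
v_rel = (1, -7),  |v_rel|² = 50;  v_rel·d = (1)·(-15) + (-7)·(25) = -190
50·t² + 380·t + 786 = 0  ⇒  m = (-190)² − 50·786 = -3200
m = -3200 < 0,  v_rel·d = -190 < 0  ⇒  outside

inside=no margin=-3200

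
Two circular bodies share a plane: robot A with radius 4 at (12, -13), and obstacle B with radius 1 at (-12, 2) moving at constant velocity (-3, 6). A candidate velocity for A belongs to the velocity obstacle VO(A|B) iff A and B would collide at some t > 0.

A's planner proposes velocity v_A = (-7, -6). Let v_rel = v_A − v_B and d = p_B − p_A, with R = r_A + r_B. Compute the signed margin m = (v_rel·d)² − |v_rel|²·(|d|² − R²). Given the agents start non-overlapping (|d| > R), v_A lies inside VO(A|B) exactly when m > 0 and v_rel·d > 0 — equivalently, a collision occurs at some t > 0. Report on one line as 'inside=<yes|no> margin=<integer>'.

d = (-24, 15),  |d|² = 801;  R = 4+1 = 5,  c = 801−5² = 776
v_rel = (-4, -12),  |v_rel|² = 160;  v_rel·d = (-4)·(-24) + (-12)·(15) = -84
160·t² + 168·t + 776 = 0  ⇒  m = (-84)² − 160·776 = -117104
m = -117104 < 0,  v_rel·d = -84 < 0  ⇒  outside

inside=no margin=-117104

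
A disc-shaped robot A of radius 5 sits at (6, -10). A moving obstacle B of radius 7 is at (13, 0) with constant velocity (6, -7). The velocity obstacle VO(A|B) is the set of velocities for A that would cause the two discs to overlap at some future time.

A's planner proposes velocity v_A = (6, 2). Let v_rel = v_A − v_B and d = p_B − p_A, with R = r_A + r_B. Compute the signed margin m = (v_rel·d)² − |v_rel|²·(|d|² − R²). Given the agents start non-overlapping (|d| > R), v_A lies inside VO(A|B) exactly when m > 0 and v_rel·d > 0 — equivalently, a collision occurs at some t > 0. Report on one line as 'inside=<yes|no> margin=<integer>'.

d = (7, 10),  |d|² = 149;  R = 5+7 = 12,  c = 149−12² = 5
v_rel = (0, 9),  |v_rel|² = 81;  v_rel·d = (0)·(7) + (9)·(10) = 90
81·t² − 180·t + 5 = 0  ⇒  m = 90² − 81·5 = 7695
m = 7695 > 0,  v_rel·d = 90 > 0  ⇒  inside

inside=yes margin=7695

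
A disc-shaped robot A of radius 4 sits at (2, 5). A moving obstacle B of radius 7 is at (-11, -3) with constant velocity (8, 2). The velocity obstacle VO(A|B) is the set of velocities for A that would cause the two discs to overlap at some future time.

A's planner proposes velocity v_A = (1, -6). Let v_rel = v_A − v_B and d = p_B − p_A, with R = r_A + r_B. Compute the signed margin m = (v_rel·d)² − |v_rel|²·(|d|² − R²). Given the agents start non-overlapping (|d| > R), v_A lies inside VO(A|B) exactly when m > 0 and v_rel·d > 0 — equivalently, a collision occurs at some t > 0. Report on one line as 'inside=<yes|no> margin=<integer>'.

d = (-13, -8),  |d|² = 233;  R = 4+7 = 11,  c = 233−11² = 112
v_rel = (-7, -8),  |v_rel|² = 113;  v_rel·d = (-7)·(-13) + (-8)·(-8) = 155
113·t² − 310·t + 112 = 0  ⇒  m = 155² − 113·112 = 11369
m = 11369 > 0,  v_rel·d = 155 > 0  ⇒  inside

inside=yes margin=11369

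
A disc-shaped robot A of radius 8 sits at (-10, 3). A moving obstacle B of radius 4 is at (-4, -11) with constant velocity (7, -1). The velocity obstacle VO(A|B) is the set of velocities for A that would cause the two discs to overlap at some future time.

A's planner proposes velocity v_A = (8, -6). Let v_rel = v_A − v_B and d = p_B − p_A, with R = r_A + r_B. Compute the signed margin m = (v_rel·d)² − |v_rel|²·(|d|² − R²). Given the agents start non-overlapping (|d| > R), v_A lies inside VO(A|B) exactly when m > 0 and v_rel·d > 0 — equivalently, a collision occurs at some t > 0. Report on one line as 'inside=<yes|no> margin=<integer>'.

d = (6, -14),  |d|² = 232;  R = 8+4 = 12,  c = 232−12² = 88
v_rel = (1, -5),  |v_rel|² = 26;  v_rel·d = (1)·(6) + (-5)·(-14) = 76
26·t² − 152·t + 88 = 0  ⇒  m = 76² − 26·88 = 3488
m = 3488 > 0,  v_rel·d = 76 > 0  ⇒  inside

inside=yes margin=3488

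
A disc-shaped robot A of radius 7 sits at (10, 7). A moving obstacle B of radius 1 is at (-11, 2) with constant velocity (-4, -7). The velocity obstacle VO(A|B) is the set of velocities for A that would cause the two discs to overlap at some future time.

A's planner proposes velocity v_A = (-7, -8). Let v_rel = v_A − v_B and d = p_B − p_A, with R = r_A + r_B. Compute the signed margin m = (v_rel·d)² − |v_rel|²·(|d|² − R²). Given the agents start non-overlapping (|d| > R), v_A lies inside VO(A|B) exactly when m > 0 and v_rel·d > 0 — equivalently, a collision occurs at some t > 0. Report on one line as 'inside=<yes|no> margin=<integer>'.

d = (-21, -5),  |d|² = 466;  R = 7+1 = 8,  c = 466−8² = 402
v_rel = (-3, -1),  |v_rel|² = 10;  v_rel·d = (-3)·(-21) + (-1)·(-5) = 68
10·t² − 136·t + 402 = 0  ⇒  m = 68² − 10·402 = 604
m = 604 > 0,  v_rel·d = 68 > 0  ⇒  inside

inside=yes margin=604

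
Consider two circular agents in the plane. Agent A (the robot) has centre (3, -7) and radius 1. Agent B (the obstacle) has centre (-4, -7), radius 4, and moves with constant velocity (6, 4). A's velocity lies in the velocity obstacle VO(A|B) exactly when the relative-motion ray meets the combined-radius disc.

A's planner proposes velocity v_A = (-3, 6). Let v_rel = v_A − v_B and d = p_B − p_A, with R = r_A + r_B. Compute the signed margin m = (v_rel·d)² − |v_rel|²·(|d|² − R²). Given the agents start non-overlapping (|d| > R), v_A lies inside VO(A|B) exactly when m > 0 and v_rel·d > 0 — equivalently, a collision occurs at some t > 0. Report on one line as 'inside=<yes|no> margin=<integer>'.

d = (-7, 0),  |d|² = 49;  R = 1+4 = 5,  c = 49−5² = 24
v_rel = (-9, 2),  |v_rel|² = 85;  v_rel·d = (-9)·(-7) + (2)·(0) = 63
85·t² − 126·t + 24 = 0  ⇒  m = 63² − 85·24 = 1929
m = 1929 > 0,  v_rel·d = 63 > 0  ⇒  inside

inside=yes margin=1929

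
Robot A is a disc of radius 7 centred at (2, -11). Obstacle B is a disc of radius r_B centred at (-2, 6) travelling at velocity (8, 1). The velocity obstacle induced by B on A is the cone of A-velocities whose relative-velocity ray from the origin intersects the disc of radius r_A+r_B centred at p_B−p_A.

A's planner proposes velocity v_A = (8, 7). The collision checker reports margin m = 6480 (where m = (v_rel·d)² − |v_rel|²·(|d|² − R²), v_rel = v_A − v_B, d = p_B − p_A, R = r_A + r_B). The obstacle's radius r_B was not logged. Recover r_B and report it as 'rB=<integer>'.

m = 6480
d = (-4, 17);  v_rel = (0, 6),  |v_rel|² = 36
v_rel×d = (0)·(17) − (6)·(-4) = 24
since m = R²·36 − 24²:  R² = (576 + 6480) / 36 = 196
R = √196 = 14  ⇒  r_B = 14 − 7 = 7

rB=7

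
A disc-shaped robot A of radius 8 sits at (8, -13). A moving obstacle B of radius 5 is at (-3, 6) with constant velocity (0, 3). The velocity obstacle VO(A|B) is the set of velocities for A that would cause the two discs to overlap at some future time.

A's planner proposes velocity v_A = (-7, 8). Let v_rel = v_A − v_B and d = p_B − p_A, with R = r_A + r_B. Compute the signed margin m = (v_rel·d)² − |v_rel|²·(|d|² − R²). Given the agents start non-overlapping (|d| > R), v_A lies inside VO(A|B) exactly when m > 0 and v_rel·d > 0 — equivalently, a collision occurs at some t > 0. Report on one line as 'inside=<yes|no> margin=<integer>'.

d = (-11, 19),  |d|² = 482;  R = 8+5 = 13,  c = 482−13² = 313
v_rel = (-7, 5),  |v_rel|² = 74;  v_rel·d = (-7)·(-11) + (5)·(19) = 172
74·t² − 344·t + 313 = 0  ⇒  m = 172² − 74·313 = 6422
m = 6422 > 0,  v_rel·d = 172 > 0  ⇒  inside

inside=yes margin=6422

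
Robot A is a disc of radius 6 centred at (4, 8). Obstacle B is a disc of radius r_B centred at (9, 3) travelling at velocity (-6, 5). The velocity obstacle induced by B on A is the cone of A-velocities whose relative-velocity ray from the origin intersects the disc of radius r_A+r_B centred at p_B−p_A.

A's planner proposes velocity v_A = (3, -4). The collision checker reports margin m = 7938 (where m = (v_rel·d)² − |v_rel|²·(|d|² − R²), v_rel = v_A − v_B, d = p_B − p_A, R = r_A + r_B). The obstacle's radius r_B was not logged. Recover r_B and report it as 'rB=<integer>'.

m = 7938
d = (5, -5);  v_rel = (9, -9),  |v_rel|² = 162
v_rel×d = (9)·(-5) − (-9)·(5) = 0
since m = R²·162 − 0²:  R² = (0 + 7938) / 162 = 49
R = √49 = 7  ⇒  r_B = 7 − 6 = 1

rB=1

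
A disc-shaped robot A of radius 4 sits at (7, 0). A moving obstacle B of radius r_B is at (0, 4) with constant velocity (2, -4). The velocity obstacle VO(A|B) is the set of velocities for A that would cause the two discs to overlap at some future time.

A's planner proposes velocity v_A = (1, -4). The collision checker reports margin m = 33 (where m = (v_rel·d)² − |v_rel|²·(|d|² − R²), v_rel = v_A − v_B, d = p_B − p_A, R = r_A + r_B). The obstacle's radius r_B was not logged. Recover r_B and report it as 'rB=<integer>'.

m = 33
d = (-7, 4);  v_rel = (-1, 0),  |v_rel|² = 1
v_rel×d = (-1)·(4) − (0)·(-7) = -4
since m = R²·1 − (-4)²:  R² = (16 + 33) / 1 = 49
R = √49 = 7  ⇒  r_B = 7 − 4 = 3

rB=3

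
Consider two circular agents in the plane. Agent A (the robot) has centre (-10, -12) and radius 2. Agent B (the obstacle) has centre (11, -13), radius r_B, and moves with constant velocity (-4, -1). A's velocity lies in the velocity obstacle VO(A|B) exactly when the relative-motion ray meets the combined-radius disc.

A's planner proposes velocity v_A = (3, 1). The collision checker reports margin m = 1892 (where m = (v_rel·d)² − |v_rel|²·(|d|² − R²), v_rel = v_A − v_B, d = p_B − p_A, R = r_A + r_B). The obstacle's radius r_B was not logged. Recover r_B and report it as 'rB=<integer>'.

m = 1892
d = (21, -1);  v_rel = (7, 2),  |v_rel|² = 53
v_rel×d = (7)·(-1) − (2)·(21) = -49
since m = R²·53 − (-49)²:  R² = (2401 + 1892) / 53 = 81
R = √81 = 9  ⇒  r_B = 9 − 2 = 7

rB=7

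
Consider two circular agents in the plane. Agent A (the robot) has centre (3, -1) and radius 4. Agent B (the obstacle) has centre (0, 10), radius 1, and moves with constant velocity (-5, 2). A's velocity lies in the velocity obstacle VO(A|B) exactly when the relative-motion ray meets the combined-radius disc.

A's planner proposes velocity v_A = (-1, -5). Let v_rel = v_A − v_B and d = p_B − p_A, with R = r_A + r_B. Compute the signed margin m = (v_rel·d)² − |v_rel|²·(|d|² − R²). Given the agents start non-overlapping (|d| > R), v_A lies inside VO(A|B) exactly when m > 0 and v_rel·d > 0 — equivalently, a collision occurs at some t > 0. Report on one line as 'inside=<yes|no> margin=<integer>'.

d = (-3, 11),  |d|² = 130;  R = 4+1 = 5,  c = 130−5² = 105
v_rel = (4, -7),  |v_rel|² = 65;  v_rel·d = (4)·(-3) + (-7)·(11) = -89
65·t² + 178·t + 105 = 0  ⇒  m = (-89)² − 65·105 = 1096
m = 1096 > 0,  v_rel·d = -89 < 0  ⇒  outside

inside=no margin=1096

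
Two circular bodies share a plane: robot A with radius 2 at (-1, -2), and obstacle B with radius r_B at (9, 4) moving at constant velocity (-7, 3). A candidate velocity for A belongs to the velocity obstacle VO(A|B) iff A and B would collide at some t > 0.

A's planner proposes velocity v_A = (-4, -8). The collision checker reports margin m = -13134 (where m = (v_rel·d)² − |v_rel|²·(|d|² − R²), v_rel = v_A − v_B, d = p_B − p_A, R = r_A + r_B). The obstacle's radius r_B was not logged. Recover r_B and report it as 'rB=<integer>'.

m = -13134
d = (10, 6);  v_rel = (3, -11),  |v_rel|² = 130
v_rel×d = (3)·(6) − (-11)·(10) = 128
since m = R²·130 − 128²:  R² = (16384 + -13134) / 130 = 25
R = √25 = 5  ⇒  r_B = 5 − 2 = 3

rB=3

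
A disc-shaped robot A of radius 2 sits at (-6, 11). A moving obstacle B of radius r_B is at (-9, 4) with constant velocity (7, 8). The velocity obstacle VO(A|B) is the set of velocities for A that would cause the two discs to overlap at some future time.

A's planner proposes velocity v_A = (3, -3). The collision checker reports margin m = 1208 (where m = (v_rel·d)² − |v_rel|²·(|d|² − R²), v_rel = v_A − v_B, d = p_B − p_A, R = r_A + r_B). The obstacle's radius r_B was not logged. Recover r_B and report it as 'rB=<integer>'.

m = 1208
d = (-3, -7);  v_rel = (-4, -11),  |v_rel|² = 137
v_rel×d = (-4)·(-7) − (-11)·(-3) = -5
since m = R²·137 − (-5)²:  R² = (25 + 1208) / 137 = 9
R = √9 = 3  ⇒  r_B = 3 − 2 = 1

rB=1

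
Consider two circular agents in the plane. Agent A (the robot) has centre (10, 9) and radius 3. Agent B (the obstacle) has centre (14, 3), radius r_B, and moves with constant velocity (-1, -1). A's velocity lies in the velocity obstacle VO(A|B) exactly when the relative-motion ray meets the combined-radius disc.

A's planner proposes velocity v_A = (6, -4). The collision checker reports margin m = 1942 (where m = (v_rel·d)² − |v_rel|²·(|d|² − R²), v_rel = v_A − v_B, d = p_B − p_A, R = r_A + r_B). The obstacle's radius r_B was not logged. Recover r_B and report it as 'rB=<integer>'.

m = 1942
d = (4, -6);  v_rel = (7, -3),  |v_rel|² = 58
v_rel×d = (7)·(-6) − (-3)·(4) = -30
since m = R²·58 − (-30)²:  R² = (900 + 1942) / 58 = 49
R = √49 = 7  ⇒  r_B = 7 − 3 = 4

rB=4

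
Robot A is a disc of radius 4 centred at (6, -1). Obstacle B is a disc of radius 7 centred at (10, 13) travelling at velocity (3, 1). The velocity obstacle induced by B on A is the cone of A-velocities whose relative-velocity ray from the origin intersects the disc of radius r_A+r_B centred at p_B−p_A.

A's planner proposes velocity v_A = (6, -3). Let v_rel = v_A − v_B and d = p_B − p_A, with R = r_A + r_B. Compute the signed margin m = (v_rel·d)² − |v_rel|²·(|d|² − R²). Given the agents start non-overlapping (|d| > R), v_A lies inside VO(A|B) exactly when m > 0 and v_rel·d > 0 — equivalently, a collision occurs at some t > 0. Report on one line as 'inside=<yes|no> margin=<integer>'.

d = (4, 14),  |d|² = 212;  R = 4+7 = 11,  c = 212−11² = 91
v_rel = (3, -4),  |v_rel|² = 25;  v_rel·d = (3)·(4) + (-4)·(14) = -44
25·t² + 88·t + 91 = 0  ⇒  m = (-44)² − 25·91 = -339
m = -339 < 0,  v_rel·d = -44 < 0  ⇒  outside

inside=no margin=-339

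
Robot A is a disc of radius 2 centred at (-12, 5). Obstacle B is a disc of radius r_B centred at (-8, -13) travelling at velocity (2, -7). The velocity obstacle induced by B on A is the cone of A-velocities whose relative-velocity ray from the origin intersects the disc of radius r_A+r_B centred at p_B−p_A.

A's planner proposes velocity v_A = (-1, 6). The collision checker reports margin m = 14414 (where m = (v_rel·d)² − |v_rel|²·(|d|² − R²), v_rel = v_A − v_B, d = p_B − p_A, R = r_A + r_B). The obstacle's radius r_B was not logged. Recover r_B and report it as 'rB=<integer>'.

m = 14414
d = (4, -18);  v_rel = (-3, 13),  |v_rel|² = 178
v_rel×d = (-3)·(-18) − (13)·(4) = 2
since m = R²·178 − 2²:  R² = (4 + 14414) / 178 = 81
R = √81 = 9  ⇒  r_B = 9 − 2 = 7

rB=7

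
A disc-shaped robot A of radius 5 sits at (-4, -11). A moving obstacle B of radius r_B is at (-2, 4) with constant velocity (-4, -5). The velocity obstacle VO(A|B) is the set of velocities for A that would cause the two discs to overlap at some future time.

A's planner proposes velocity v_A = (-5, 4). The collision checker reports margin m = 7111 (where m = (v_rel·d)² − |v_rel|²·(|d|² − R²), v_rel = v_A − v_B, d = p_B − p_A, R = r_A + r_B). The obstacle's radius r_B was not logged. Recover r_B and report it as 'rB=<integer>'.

m = 7111
d = (2, 15);  v_rel = (-1, 9),  |v_rel|² = 82
v_rel×d = (-1)·(15) − (9)·(2) = -33
since m = R²·82 − (-33)²:  R² = (1089 + 7111) / 82 = 100
R = √100 = 10  ⇒  r_B = 10 − 5 = 5

rB=5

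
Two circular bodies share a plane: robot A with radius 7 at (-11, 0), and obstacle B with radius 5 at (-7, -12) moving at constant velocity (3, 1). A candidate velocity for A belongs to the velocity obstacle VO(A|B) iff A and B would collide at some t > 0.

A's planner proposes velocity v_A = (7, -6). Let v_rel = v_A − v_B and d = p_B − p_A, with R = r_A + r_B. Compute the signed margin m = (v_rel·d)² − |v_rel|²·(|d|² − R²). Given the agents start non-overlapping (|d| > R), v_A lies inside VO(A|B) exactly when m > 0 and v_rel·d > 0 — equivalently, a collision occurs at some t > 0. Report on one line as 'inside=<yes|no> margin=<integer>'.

d = (4, -12),  |d|² = 160;  R = 7+5 = 12,  c = 160−12² = 16
v_rel = (4, -7),  |v_rel|² = 65;  v_rel·d = (4)·(4) + (-7)·(-12) = 100
65·t² − 200·t + 16 = 0  ⇒  m = 100² − 65·16 = 8960
m = 8960 > 0,  v_rel·d = 100 > 0  ⇒  inside

inside=yes margin=8960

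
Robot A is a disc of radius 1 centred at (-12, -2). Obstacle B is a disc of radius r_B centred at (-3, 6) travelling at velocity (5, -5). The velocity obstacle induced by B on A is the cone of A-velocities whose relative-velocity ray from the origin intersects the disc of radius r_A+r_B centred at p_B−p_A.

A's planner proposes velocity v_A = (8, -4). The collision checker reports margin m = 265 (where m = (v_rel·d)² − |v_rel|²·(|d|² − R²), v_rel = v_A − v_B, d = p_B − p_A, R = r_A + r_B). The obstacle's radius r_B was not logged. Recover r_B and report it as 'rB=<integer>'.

m = 265
d = (9, 8);  v_rel = (3, 1),  |v_rel|² = 10
v_rel×d = (3)·(8) − (1)·(9) = 15
since m = R²·10 − 15²:  R² = (225 + 265) / 10 = 49
R = √49 = 7  ⇒  r_B = 7 − 1 = 6

rB=6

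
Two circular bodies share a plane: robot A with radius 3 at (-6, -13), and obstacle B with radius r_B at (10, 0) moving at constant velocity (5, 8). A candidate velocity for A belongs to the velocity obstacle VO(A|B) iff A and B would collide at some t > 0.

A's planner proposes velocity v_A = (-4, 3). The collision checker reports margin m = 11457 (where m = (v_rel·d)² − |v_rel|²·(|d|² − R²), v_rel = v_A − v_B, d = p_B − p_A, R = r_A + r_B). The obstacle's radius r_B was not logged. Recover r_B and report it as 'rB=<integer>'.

m = 11457
d = (16, 13);  v_rel = (-9, -5),  |v_rel|² = 106
v_rel×d = (-9)·(13) − (-5)·(16) = -37
since m = R²·106 − (-37)²:  R² = (1369 + 11457) / 106 = 121
R = √121 = 11  ⇒  r_B = 11 − 3 = 8

rB=8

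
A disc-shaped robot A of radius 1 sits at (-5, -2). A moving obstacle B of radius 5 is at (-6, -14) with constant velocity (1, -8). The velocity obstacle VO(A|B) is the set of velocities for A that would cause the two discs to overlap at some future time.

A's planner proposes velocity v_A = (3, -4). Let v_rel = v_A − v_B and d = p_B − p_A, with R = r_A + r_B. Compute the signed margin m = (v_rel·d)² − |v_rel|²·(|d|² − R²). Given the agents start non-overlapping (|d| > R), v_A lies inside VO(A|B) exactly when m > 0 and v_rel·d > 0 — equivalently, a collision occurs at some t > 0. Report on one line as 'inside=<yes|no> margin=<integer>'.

d = (-1, -12),  |d|² = 145;  R = 1+5 = 6,  c = 145−6² = 109
v_rel = (2, 4),  |v_rel|² = 20;  v_rel·d = (2)·(-1) + (4)·(-12) = -50
20·t² + 100·t + 109 = 0  ⇒  m = (-50)² − 20·109 = 320
m = 320 > 0,  v_rel·d = -50 < 0  ⇒  outside

inside=no margin=320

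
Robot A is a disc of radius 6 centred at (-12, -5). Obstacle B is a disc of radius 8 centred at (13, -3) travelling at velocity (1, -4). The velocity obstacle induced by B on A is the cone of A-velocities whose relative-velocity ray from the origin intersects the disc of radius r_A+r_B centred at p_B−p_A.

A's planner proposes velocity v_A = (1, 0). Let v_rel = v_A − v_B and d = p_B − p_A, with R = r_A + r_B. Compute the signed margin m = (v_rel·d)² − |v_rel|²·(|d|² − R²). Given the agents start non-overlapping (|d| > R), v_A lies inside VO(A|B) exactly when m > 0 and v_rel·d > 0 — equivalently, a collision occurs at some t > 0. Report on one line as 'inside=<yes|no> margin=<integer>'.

d = (25, 2),  |d|² = 629;  R = 6+8 = 14,  c = 629−14² = 433
v_rel = (0, 4),  |v_rel|² = 16;  v_rel·d = (0)·(25) + (4)·(2) = 8
16·t² − 16·t + 433 = 0  ⇒  m = 8² − 16·433 = -6864
m = -6864 < 0,  v_rel·d = 8 > 0  ⇒  outside

inside=no margin=-6864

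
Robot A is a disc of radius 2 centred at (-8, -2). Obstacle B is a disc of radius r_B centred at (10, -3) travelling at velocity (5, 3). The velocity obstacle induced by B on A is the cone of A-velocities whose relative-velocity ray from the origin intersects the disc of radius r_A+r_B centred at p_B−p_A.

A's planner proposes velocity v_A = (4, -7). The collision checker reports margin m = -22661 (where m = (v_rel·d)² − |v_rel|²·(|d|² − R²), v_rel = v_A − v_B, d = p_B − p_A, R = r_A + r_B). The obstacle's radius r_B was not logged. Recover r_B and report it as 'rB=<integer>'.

m = -22661
d = (18, -1);  v_rel = (-1, -10),  |v_rel|² = 101
v_rel×d = (-1)·(-1) − (-10)·(18) = 181
since m = R²·101 − 181²:  R² = (32761 + -22661) / 101 = 100
R = √100 = 10  ⇒  r_B = 10 − 2 = 8

rB=8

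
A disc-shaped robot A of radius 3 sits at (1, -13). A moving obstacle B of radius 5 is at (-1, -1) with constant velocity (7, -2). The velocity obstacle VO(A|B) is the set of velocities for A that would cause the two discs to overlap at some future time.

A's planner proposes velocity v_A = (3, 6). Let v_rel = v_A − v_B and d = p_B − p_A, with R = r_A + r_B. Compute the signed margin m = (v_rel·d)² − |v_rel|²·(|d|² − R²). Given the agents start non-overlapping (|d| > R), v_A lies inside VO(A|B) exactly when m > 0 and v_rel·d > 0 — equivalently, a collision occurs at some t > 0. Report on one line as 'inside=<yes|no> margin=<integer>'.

d = (-2, 12),  |d|² = 148;  R = 3+5 = 8,  c = 148−8² = 84
v_rel = (-4, 8),  |v_rel|² = 80;  v_rel·d = (-4)·(-2) + (8)·(12) = 104
80·t² − 208·t + 84 = 0  ⇒  m = 104² − 80·84 = 4096
m = 4096 > 0,  v_rel·d = 104 > 0  ⇒  inside

inside=yes margin=4096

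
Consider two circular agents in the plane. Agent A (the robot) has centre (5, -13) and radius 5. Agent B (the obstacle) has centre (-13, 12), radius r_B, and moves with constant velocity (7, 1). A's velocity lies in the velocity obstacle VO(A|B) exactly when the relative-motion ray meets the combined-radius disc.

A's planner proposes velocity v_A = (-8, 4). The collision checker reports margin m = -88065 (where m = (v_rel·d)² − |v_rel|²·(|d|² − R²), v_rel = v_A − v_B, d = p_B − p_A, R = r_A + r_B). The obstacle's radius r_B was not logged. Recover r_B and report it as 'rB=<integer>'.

m = -88065
d = (-18, 25);  v_rel = (-15, 3),  |v_rel|² = 234
v_rel×d = (-15)·(25) − (3)·(-18) = -321
since m = R²·234 − (-321)²:  R² = (103041 + -88065) / 234 = 64
R = √64 = 8  ⇒  r_B = 8 − 5 = 3

rB=3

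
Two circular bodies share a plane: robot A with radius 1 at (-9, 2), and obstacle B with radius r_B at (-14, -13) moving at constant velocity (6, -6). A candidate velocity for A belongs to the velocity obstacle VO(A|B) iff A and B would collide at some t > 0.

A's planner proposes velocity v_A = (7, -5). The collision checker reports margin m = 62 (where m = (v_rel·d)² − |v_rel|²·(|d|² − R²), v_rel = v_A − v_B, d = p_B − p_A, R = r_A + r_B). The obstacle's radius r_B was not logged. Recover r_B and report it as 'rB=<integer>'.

m = 62
d = (-5, -15);  v_rel = (1, 1),  |v_rel|² = 2
v_rel×d = (1)·(-15) − (1)·(-5) = -10
since m = R²·2 − (-10)²:  R² = (100 + 62) / 2 = 81
R = √81 = 9  ⇒  r_B = 9 − 1 = 8

rB=8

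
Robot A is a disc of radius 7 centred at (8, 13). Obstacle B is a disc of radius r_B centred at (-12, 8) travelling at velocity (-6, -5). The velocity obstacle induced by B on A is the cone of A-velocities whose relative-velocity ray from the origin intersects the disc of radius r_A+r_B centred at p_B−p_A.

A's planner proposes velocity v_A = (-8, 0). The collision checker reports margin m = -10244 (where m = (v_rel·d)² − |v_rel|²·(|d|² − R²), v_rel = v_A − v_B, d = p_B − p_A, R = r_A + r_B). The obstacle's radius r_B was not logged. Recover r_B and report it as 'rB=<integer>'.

m = -10244
d = (-20, -5);  v_rel = (-2, 5),  |v_rel|² = 29
v_rel×d = (-2)·(-5) − (5)·(-20) = 110
since m = R²·29 − 110²:  R² = (12100 + -10244) / 29 = 64
R = √64 = 8  ⇒  r_B = 8 − 7 = 1

rB=1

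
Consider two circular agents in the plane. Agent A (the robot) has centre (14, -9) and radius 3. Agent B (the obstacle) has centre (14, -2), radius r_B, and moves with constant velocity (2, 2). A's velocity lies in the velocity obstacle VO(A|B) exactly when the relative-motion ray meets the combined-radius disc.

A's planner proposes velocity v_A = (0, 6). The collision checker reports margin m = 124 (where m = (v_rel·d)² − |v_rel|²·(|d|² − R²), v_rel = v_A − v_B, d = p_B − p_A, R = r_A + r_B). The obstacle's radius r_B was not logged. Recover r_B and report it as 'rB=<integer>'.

m = 124
d = (0, 7);  v_rel = (-2, 4),  |v_rel|² = 20
v_rel×d = (-2)·(7) − (4)·(0) = -14
since m = R²·20 − (-14)²:  R² = (196 + 124) / 20 = 16
R = √16 = 4  ⇒  r_B = 4 − 3 = 1

rB=1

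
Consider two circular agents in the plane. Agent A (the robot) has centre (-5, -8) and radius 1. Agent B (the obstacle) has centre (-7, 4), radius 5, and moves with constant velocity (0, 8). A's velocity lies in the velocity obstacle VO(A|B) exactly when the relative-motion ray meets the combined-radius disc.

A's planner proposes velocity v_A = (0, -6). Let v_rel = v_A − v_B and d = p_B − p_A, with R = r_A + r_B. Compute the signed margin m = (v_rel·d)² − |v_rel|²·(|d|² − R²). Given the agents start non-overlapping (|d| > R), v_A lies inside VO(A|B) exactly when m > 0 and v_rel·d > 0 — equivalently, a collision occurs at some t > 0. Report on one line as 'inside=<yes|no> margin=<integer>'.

d = (-2, 12),  |d|² = 148;  R = 1+5 = 6,  c = 148−6² = 112
v_rel = (0, -14),  |v_rel|² = 196;  v_rel·d = (0)·(-2) + (-14)·(12) = -168
196·t² + 336·t + 112 = 0  ⇒  m = (-168)² − 196·112 = 6272
m = 6272 > 0,  v_rel·d = -168 < 0  ⇒  outside

inside=no margin=6272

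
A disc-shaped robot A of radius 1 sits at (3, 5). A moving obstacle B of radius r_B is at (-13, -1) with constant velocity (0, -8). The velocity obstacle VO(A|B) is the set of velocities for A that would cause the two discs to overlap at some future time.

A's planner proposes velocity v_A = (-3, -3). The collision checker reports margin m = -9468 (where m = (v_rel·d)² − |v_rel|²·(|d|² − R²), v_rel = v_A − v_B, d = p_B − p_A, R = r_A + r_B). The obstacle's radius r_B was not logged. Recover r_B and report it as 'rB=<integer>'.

m = -9468
d = (-16, -6);  v_rel = (-3, 5),  |v_rel|² = 34
v_rel×d = (-3)·(-6) − (5)·(-16) = 98
since m = R²·34 − 98²:  R² = (9604 + -9468) / 34 = 4
R = √4 = 2  ⇒  r_B = 2 − 1 = 1

rB=1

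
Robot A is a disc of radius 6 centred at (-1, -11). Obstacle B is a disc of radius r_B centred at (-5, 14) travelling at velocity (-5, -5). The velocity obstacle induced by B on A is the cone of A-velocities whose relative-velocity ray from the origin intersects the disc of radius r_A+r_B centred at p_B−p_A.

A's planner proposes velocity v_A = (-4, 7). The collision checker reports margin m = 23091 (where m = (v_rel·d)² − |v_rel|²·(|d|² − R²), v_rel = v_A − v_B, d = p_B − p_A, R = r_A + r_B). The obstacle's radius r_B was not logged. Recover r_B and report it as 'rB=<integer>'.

m = 23091
d = (-4, 25);  v_rel = (1, 12),  |v_rel|² = 145
v_rel×d = (1)·(25) − (12)·(-4) = 73
since m = R²·145 − 73²:  R² = (5329 + 23091) / 145 = 196
R = √196 = 14  ⇒  r_B = 14 − 6 = 8

rB=8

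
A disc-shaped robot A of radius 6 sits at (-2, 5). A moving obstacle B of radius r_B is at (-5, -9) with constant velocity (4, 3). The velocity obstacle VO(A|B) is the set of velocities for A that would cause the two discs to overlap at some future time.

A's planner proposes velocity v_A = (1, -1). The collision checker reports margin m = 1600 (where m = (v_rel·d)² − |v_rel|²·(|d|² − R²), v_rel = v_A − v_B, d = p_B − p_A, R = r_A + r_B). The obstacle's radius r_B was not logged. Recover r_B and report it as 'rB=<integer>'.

m = 1600
d = (-3, -14);  v_rel = (-3, -4),  |v_rel|² = 25
v_rel×d = (-3)·(-14) − (-4)·(-3) = 30
since m = R²·25 − 30²:  R² = (900 + 1600) / 25 = 100
R = √100 = 10  ⇒  r_B = 10 − 6 = 4

rB=4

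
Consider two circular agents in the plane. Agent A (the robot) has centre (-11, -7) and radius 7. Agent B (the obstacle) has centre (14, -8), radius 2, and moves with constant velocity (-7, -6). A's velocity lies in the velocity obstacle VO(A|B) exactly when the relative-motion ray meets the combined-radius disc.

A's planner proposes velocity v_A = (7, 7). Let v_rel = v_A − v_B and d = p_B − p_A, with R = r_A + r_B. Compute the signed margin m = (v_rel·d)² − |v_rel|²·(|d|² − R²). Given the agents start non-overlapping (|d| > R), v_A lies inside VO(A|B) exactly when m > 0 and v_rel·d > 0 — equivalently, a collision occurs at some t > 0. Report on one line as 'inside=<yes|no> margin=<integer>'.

d = (25, -1),  |d|² = 626;  R = 7+2 = 9,  c = 626−9² = 545
v_rel = (14, 13),  |v_rel|² = 365;  v_rel·d = (14)·(25) + (13)·(-1) = 337
365·t² − 674·t + 545 = 0  ⇒  m = 337² − 365·545 = -85356
m = -85356 < 0,  v_rel·d = 337 > 0  ⇒  outside

inside=no margin=-85356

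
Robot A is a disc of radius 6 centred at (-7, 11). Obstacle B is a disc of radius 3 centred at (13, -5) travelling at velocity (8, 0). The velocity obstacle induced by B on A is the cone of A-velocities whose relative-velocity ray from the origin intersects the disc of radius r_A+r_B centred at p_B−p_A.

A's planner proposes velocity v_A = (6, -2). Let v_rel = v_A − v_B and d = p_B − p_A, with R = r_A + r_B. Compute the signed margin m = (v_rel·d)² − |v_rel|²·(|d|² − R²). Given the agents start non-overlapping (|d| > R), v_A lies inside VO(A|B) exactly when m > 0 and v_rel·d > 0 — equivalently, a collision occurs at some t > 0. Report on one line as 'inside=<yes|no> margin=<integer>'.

d = (20, -16),  |d|² = 656;  R = 6+3 = 9,  c = 656−9² = 575
v_rel = (-2, -2),  |v_rel|² = 8;  v_rel·d = (-2)·(20) + (-2)·(-16) = -8
8·t² + 16·t + 575 = 0  ⇒  m = (-8)² − 8·575 = -4536
m = -4536 < 0,  v_rel·d = -8 < 0  ⇒  outside

inside=no margin=-4536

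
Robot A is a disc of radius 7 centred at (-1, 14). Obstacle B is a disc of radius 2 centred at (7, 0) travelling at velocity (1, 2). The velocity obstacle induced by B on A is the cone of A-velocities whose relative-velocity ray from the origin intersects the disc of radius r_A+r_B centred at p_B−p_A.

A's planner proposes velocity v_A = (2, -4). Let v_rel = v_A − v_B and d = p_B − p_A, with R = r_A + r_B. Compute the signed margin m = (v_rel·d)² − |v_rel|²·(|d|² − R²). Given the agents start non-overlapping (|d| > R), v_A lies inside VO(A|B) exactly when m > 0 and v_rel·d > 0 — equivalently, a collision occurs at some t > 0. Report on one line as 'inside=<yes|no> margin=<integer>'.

d = (8, -14),  |d|² = 260;  R = 7+2 = 9,  c = 260−9² = 179
v_rel = (1, -6),  |v_rel|² = 37;  v_rel·d = (1)·(8) + (-6)·(-14) = 92
37·t² − 184·t + 179 = 0  ⇒  m = 92² − 37·179 = 1841
m = 1841 > 0,  v_rel·d = 92 > 0  ⇒  inside

inside=yes margin=1841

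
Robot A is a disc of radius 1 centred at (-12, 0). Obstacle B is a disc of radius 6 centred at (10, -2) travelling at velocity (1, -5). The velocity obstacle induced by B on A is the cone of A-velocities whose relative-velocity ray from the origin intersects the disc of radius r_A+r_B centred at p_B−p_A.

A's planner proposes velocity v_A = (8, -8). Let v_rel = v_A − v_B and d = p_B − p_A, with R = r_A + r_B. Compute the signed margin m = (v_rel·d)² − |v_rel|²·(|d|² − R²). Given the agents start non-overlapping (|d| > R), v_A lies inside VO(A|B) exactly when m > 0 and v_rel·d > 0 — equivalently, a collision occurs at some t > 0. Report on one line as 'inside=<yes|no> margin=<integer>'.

d = (22, -2),  |d|² = 488;  R = 1+6 = 7,  c = 488−7² = 439
v_rel = (7, -3),  |v_rel|² = 58;  v_rel·d = (7)·(22) + (-3)·(-2) = 160
58·t² − 320·t + 439 = 0  ⇒  m = 160² − 58·439 = 138
m = 138 > 0,  v_rel·d = 160 > 0  ⇒  inside

inside=yes margin=138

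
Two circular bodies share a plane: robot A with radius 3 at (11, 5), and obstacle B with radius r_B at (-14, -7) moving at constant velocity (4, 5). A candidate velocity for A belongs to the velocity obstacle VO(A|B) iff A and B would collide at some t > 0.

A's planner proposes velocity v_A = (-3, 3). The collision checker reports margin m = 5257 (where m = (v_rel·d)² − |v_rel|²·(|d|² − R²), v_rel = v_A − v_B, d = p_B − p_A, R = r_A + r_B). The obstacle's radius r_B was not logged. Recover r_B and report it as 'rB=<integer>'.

m = 5257
d = (-25, -12);  v_rel = (-7, -2),  |v_rel|² = 53
v_rel×d = (-7)·(-12) − (-2)·(-25) = 34
since m = R²·53 − 34²:  R² = (1156 + 5257) / 53 = 121
R = √121 = 11  ⇒  r_B = 11 − 3 = 8

rB=8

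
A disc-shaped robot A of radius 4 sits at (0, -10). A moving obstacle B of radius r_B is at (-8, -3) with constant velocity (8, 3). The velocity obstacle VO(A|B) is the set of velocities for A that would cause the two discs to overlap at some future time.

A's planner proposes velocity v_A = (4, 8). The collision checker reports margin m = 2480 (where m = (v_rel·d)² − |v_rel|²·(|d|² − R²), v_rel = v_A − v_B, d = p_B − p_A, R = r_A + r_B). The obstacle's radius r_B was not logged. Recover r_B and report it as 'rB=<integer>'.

m = 2480
d = (-8, 7);  v_rel = (-4, 5),  |v_rel|² = 41
v_rel×d = (-4)·(7) − (5)·(-8) = 12
since m = R²·41 − 12²:  R² = (144 + 2480) / 41 = 64
R = √64 = 8  ⇒  r_B = 8 − 4 = 4

rB=4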